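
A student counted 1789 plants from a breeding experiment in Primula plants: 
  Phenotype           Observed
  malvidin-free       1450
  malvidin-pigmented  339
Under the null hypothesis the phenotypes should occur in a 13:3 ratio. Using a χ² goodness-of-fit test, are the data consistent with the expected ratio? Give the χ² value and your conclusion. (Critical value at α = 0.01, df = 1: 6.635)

The 13:3 ratio has 16 parts, so with N = 1789 the expected counts are:
  malvidin-free: 1789 × 13/16 = 1453.5625
  malvidin-pigmented: 1789 × 3/16 = 335.4375
χ² = Σ (O − E)² / E
  malvidin-free: (1450 − 1453.5625)² / 1453.5625 = 0.0087
  malvidin-pigmented: (339 − 335.4375)² / 335.4375 = 0.0378
χ² = 0.0087 + 0.0378 = 0.0465 ≈ 0.047
Degrees of freedom = 2 − 1 = 1; critical value at α = 0.01 is 6.635.
Since 0.047 < 6.635, we fail to reject the null hypothesis — the data are consistent with the 13:3 ratio.

0.047; consistent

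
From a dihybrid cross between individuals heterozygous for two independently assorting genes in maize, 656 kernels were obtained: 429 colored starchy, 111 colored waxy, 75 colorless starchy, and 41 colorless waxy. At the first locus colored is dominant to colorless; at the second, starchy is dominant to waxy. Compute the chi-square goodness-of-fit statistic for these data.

A dihybrid F₂ with independent assortment and complete dominance at both loci gives a 9:3:3:1 phenotypic ratio.
Under the 9:3:3:1 hypothesis (Σ ratio = 16, N = 656):
  colored starchy: 656 × 9/16 = 369
  colored waxy: 656 × 3/16 = 123
  colorless starchy: 656 × 3/16 = 123
  colorless waxy: 656 × 1/16 = 41
χ² = Σ (O − E)² / E
  colored starchy: (429 − 369)² / 369 = 9.7561
  colored waxy: (111 − 123)² / 123 = 1.1707
  colorless starchy: (75 − 123)² / 123 = 18.7317
  colorless waxy: (41 − 41)² / 41 = 0.0000
χ² = 9.7561 + 1.1707 + 18.7317 + 0.0000 = 29.6585 ≈ 29.659

29.659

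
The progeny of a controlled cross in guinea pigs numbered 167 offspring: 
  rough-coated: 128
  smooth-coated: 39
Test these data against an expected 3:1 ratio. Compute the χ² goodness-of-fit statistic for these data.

Total ratio parts = 4. Expected numbers out of 167:
  rough-coated: 167 × 3/4 = 125.25
  smooth-coated: 167 × 1/4 = 41.75
χ² = Σ (O − E)² / E
  rough-coated: (128 − 125.25)² / 125.25 = 0.0604
  smooth-coated: (39 − 41.75)² / 41.75 = 0.1811
χ² = 0.0604 + 0.1811 = 0.2415 ≈ 0.242

0.242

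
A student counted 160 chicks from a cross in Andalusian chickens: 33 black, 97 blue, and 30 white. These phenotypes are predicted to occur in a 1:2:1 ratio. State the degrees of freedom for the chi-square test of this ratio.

2

A goodness-of-fit test with 3 phenotype classes has df = 3 − 1 = 2.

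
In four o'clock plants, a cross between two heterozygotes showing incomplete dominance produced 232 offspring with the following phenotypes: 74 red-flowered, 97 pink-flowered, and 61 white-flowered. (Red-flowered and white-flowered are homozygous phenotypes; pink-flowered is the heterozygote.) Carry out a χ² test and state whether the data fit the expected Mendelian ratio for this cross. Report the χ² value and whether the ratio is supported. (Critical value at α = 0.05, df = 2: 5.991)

7.681; not consistent

With incomplete dominance, a heterozygote × heterozygote cross gives a 1:2:1 phenotypic ratio.
Total ratio parts = 4. Expected numbers out of 232:
  red-flowered: 232 × 1/4 = 58
  pink-flowered: 232 × 2/4 = 116
  white-flowered: 232 × 1/4 = 58
χ² = Σ (O − E)² / E
  red-flowered: (74 − 58)² / 58 = 4.4138
  pink-flowered: (97 − 116)² / 116 = 3.1121
  white-flowered: (61 − 58)² / 58 = 0.1552
χ² = 4.4138 + 3.1121 + 0.1552 = 7.6811 ≈ 7.681
Degrees of freedom = 3 − 1 = 2; critical value at α = 0.05 is 5.991.
Since 7.681 > 5.991, we reject the null hypothesis — the data do not fit the 1:2:1 ratio.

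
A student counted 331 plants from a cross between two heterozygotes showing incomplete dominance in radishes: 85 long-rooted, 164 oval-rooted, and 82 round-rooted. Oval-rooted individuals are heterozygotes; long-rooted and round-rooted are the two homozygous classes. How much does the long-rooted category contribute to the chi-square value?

0.061

With incomplete dominance, a heterozygote × heterozygote cross gives a 1:2:1 phenotypic ratio.
Expected counts for N = 331 under a 1:2:1 ratio (total parts = 4):
  long-rooted: 331 × 1/4 = 82.75
  oval-rooted: 331 × 2/4 = 165.5
  round-rooted: 331 × 1/4 = 82.75
Contribution of long-rooted: (85 − 82.75)² / 82.75 = 0.0612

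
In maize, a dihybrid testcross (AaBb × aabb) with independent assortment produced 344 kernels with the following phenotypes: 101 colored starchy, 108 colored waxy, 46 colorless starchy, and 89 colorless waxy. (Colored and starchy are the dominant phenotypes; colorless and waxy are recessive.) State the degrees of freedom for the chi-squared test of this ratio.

A dihybrid testcross with independent assortment gives a 1:1:1:1 ratio.
A goodness-of-fit test with 4 phenotype classes has df = 4 − 1 = 3.

3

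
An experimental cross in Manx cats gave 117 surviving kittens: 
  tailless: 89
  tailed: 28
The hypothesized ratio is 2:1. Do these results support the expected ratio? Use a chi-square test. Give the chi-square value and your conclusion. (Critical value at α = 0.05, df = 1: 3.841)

4.654; not consistent

Under the 2:1 hypothesis (Σ ratio = 3, N = 117):
  tailless: 117 × 2/3 = 78
  tailed: 117 × 1/3 = 39
χ² = Σ (O − E)² / E
  tailless: (89 − 78)² / 78 = 1.5513
  tailed: (28 − 39)² / 39 = 3.1026
χ² = 1.5513 + 3.1026 = 4.6539 ≈ 4.654
Degrees of freedom = 2 − 1 = 1; critical value at α = 0.05 is 3.841.
Since 4.654 > 3.841, we reject the null hypothesis — the data do not fit the 2:1 ratio.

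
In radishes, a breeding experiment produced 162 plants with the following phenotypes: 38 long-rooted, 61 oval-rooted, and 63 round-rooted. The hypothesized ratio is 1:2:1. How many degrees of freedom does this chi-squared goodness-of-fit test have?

2

A goodness-of-fit test with 3 phenotype classes has df = 3 − 1 = 2.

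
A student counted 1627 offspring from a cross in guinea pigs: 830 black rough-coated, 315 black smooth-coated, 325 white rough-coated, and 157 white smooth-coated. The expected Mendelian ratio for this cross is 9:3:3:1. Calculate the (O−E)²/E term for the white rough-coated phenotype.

Under the 9:3:3:1 hypothesis (Σ ratio = 16, N = 1627):
  black rough-coated: 1627 × 9/16 = 915.1875
  black smooth-coated: 1627 × 3/16 = 305.0625
  white rough-coated: 1627 × 3/16 = 305.0625
  white smooth-coated: 1627 × 1/16 = 101.6875
Contribution of white rough-coated: (325 − 305.0625)² / 305.0625 = 1.3030

1.303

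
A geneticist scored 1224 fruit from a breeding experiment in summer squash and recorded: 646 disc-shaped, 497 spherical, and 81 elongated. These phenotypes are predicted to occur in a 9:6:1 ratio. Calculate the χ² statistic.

6.034

The 9:6:1 ratio has 16 parts, so with N = 1224 the expected counts are:
  disc-shaped: 1224 × 9/16 = 688.5
  spherical: 1224 × 6/16 = 459
  elongated: 1224 × 1/16 = 76.5
χ² = Σ (O − E)² / E
  disc-shaped: (646 − 688.5)² / 688.5 = 2.6235
  spherical: (497 − 459)² / 459 = 3.1460
  elongated: (81 − 76.5)² / 76.5 = 0.2647
χ² = 2.6235 + 3.1460 + 0.2647 = 6.0342 ≈ 6.034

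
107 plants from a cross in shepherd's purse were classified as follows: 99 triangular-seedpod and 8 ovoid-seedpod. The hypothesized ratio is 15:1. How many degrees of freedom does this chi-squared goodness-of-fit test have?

A goodness-of-fit test with 2 phenotype classes has df = 2 − 1 = 1.

1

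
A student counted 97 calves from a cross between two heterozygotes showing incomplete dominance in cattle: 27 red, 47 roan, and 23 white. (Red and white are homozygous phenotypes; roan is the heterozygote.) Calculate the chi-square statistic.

With incomplete dominance, a heterozygote × heterozygote cross gives a 1:2:1 phenotypic ratio.
Under the 1:2:1 hypothesis (Σ ratio = 4, N = 97):
  red: 97 × 1/4 = 24.25
  roan: 97 × 2/4 = 48.5
  white: 97 × 1/4 = 24.25
χ² = Σ (O − E)² / E
  red: (27 − 24.25)² / 24.25 = 0.3119
  roan: (47 − 48.5)² / 48.5 = 0.0464
  white: (23 − 24.25)² / 24.25 = 0.0644
χ² = 0.3119 + 0.0464 + 0.0644 = 0.4227 ≈ 0.423

0.423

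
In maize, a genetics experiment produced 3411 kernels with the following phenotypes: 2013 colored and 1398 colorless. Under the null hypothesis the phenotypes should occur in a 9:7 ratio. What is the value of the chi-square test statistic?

10.596

Expected counts for N = 3411 under a 9:7 ratio (total parts = 16):
  colored: 3411 × 9/16 = 1918.6875
  colorless: 3411 × 7/16 = 1492.3125
χ² = Σ (O − E)² / E
  colored: (2013 − 1918.6875)² / 1918.6875 = 4.6359
  colorless: (1398 − 1492.3125)² / 1492.3125 = 5.9604
χ² = 4.6359 + 5.9604 = 10.5963 ≈ 10.596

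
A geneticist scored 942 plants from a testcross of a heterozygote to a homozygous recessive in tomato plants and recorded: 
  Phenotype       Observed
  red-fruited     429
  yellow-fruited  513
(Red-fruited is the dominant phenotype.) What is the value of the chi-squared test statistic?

A testcross of a heterozygote (Aa × aa) gives a 1:1 phenotypic ratio.
Expected counts for N = 942 under a 1:1 ratio (total parts = 2):
  red-fruited: 942 × 1/2 = 471
  yellow-fruited: 942 × 1/2 = 471
χ² = Σ (O − E)² / E
  red-fruited: (429 − 471)² / 471 = 3.7452
  yellow-fruited: (513 − 471)² / 471 = 3.7452
χ² = 3.7452 + 3.7452 = 7.4904 ≈ 7.490

7.490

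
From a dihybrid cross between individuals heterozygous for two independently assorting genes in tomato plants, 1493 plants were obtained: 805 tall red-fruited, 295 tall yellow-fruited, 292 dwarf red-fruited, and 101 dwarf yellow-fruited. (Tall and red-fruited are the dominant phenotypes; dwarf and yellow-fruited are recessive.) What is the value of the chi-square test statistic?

A dihybrid F₂ with independent assortment and complete dominance at both loci gives a 9:3:3:1 phenotypic ratio.
Total ratio parts = 16. Expected numbers out of 1493:
  tall red-fruited: 1493 × 9/16 = 839.8125
  tall yellow-fruited: 1493 × 3/16 = 279.9375
  dwarf red-fruited: 1493 × 3/16 = 279.9375
  dwarf yellow-fruited: 1493 × 1/16 = 93.3125
χ² = Σ (O − E)² / E
  tall red-fruited: (805 − 839.8125)² / 839.8125 = 1.4431
  tall yellow-fruited: (295 − 279.9375)² / 279.9375 = 0.8105
  dwarf red-fruited: (292 − 279.9375)² / 279.9375 = 0.5198
  dwarf yellow-fruited: (101 − 93.3125)² / 93.3125 = 0.6333
χ² = 1.4431 + 0.8105 + 0.5198 + 0.6333 = 3.4067 ≈ 3.407

3.407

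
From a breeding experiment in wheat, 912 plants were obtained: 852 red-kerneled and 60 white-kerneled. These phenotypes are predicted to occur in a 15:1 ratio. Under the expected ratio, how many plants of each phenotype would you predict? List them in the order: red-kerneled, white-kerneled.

The 15:1 ratio has 16 parts, so with N = 912 the expected counts are:
  red-kerneled: 912 × 15/16 = 855
  white-kerneled: 912 × 1/16 = 57

855, 57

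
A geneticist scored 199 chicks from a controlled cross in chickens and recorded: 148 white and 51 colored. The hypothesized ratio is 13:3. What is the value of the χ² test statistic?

6.180

Expected counts for N = 199 under a 13:3 ratio (total parts = 16):
  white: 199 × 13/16 = 161.6875
  colored: 199 × 3/16 = 37.3125
χ² = Σ (O − E)² / E
  white: (148 − 161.6875)² / 161.6875 = 1.1587
  colored: (51 − 37.3125)² / 37.3125 = 5.0210
χ² = 1.1587 + 5.0210 = 6.1797 ≈ 6.180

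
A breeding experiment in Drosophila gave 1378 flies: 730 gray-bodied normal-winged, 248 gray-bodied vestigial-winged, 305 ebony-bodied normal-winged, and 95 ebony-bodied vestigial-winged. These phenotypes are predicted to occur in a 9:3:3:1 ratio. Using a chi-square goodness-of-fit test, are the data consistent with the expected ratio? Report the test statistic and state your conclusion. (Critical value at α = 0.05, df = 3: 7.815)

Under the 9:3:3:1 hypothesis (Σ ratio = 16, N = 1378):
  gray-bodied normal-winged: 1378 × 9/16 = 775.125
  gray-bodied vestigial-winged: 1378 × 3/16 = 258.375
  ebony-bodied normal-winged: 1378 × 3/16 = 258.375
  ebony-bodied vestigial-winged: 1378 × 1/16 = 86.125
χ² = Σ (O − E)² / E
  gray-bodied normal-winged: (730 − 775.125)² / 775.125 = 2.6270
  gray-bodied vestigial-winged: (248 − 258.375)² / 258.375 = 0.4166
  ebony-bodied normal-winged: (305 − 258.375)² / 258.375 = 8.4137
  ebony-bodied vestigial-winged: (95 − 86.125)² / 86.125 = 0.9146
χ² = 2.6270 + 0.4166 + 8.4137 + 0.9146 = 12.3719 ≈ 12.372
Degrees of freedom = 4 − 1 = 3; critical value at α = 0.05 is 7.815.
Since 12.372 > 7.815, we reject the null hypothesis — the data do not fit the 9:3:3:1 ratio.

12.372; not consistent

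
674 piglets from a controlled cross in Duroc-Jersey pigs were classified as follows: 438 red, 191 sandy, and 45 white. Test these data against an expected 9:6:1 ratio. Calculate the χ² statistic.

The 9:6:1 ratio has 16 parts, so with N = 674 the expected counts are:
  red: 674 × 9/16 = 379.125
  sandy: 674 × 6/16 = 252.75
  white: 674 × 1/16 = 42.125
χ² = Σ (O − E)² / E
  red: (438 − 379.125)² / 379.125 = 9.1428
  sandy: (191 − 252.75)² / 252.75 = 15.0863
  white: (45 − 42.125)² / 42.125 = 0.1962
χ² = 9.1428 + 15.0863 + 0.1962 = 24.4253 ≈ 24.425

24.425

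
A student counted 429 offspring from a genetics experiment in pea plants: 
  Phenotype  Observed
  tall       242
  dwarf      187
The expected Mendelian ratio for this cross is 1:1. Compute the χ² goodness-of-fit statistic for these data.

7.051

Total ratio parts = 2. Expected numbers out of 429:
  tall: 429 × 1/2 = 214.5
  dwarf: 429 × 1/2 = 214.5
χ² = Σ (O − E)² / E
  tall: (242 − 214.5)² / 214.5 = 3.5256
  dwarf: (187 − 214.5)² / 214.5 = 3.5256
χ² = 3.5256 + 3.5256 = 7.0512 ≈ 7.051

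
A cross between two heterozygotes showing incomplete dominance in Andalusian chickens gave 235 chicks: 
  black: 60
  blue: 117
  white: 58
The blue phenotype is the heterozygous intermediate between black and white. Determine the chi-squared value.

0.038

With incomplete dominance, a heterozygote × heterozygote cross gives a 1:2:1 phenotypic ratio.
Expected counts for N = 235 under a 1:2:1 ratio (total parts = 4):
  black: 235 × 1/4 = 58.75
  blue: 235 × 2/4 = 117.5
  white: 235 × 1/4 = 58.75
χ² = Σ (O − E)² / E
  black: (60 − 58.75)² / 58.75 = 0.0266
  blue: (117 − 117.5)² / 117.5 = 0.0021
  white: (58 − 58.75)² / 58.75 = 0.0096
χ² = 0.0266 + 0.0021 + 0.0096 = 0.0383 ≈ 0.038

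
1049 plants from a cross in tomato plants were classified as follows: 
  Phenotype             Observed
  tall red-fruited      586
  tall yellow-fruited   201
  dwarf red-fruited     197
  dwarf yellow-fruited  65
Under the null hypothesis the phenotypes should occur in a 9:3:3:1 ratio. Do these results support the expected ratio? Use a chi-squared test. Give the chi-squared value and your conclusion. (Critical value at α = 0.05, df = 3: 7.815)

0.128; consistent

Expected counts for N = 1049 under a 9:3:3:1 ratio (total parts = 16):
  tall red-fruited: 1049 × 9/16 = 590.0625
  tall yellow-fruited: 1049 × 3/16 = 196.6875
  dwarf red-fruited: 1049 × 3/16 = 196.6875
  dwarf yellow-fruited: 1049 × 1/16 = 65.5625
χ² = Σ (O − E)² / E
  tall red-fruited: (586 − 590.0625)² / 590.0625 = 0.0280
  tall yellow-fruited: (201 − 196.6875)² / 196.6875 = 0.0946
  dwarf red-fruited: (197 − 196.6875)² / 196.6875 = 0.0005
  dwarf yellow-fruited: (65 − 65.5625)² / 65.5625 = 0.0048
χ² = 0.0280 + 0.0946 + 0.0005 + 0.0048 = 0.1279 ≈ 0.128
Degrees of freedom = 4 − 1 = 3; critical value at α = 0.05 is 7.815.
Since 0.128 < 7.815, we fail to reject the null hypothesis — the data are consistent with the 9:3:3:1 ratio.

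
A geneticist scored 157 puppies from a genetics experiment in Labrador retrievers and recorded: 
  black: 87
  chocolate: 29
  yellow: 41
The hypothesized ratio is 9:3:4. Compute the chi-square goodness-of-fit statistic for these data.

0.104

Expected counts for N = 157 under a 9:3:4 ratio (total parts = 16):
  black: 157 × 9/16 = 88.3125
  chocolate: 157 × 3/16 = 29.4375
  yellow: 157 × 4/16 = 39.25
χ² = Σ (O − E)² / E
  black: (87 − 88.3125)² / 88.3125 = 0.0195
  chocolate: (29 − 29.4375)² / 29.4375 = 0.0065
  yellow: (41 − 39.25)² / 39.25 = 0.0780
χ² = 0.0195 + 0.0065 + 0.0780 = 0.104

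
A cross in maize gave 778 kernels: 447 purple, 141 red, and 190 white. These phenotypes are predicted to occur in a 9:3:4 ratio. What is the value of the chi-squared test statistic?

Under the 9:3:4 hypothesis (Σ ratio = 16, N = 778):
  purple: 778 × 9/16 = 437.625
  red: 778 × 3/16 = 145.875
  white: 778 × 4/16 = 194.5
χ² = Σ (O − E)² / E
  purple: (447 − 437.625)² / 437.625 = 0.2008
  red: (141 − 145.875)² / 145.875 = 0.1629
  white: (190 − 194.5)² / 194.5 = 0.1041
χ² = 0.2008 + 0.1629 + 0.1041 = 0.4678 ≈ 0.468

0.468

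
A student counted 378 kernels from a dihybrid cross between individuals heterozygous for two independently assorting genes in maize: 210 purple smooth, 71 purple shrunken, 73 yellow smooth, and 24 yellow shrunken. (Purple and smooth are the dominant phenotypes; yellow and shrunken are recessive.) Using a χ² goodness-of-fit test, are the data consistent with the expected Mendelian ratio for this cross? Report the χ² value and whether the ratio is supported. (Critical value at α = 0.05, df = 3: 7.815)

A dihybrid F₂ with independent assortment and complete dominance at both loci gives a 9:3:3:1 phenotypic ratio.
Expected counts for N = 378 under a 9:3:3:1 ratio (total parts = 16):
  purple smooth: 378 × 9/16 = 212.625
  purple shrunken: 378 × 3/16 = 70.875
  yellow smooth: 378 × 3/16 = 70.875
  yellow shrunken: 378 × 1/16 = 23.625
χ² = Σ (O − E)² / E
  purple smooth: (210 − 212.625)² / 212.625 = 0.0324
  purple shrunken: (71 − 70.875)² / 70.875 = 0.0002
  yellow smooth: (73 − 70.875)² / 70.875 = 0.0637
  yellow shrunken: (24 − 23.625)² / 23.625 = 0.0060
χ² = 0.0324 + 0.0002 + 0.0637 + 0.0060 = 0.1023 ≈ 0.102
Degrees of freedom = 4 − 1 = 3; critical value at α = 0.05 is 7.815.
Since 0.102 < 7.815, we fail to reject the null hypothesis — the data are consistent with the 9:3:3:1 ratio.

0.102; consistent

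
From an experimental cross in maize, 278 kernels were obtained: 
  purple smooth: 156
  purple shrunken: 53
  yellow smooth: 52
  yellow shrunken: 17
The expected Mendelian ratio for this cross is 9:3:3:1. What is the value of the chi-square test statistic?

0.024

Under the 9:3:3:1 hypothesis (Σ ratio = 16, N = 278):
  purple smooth: 278 × 9/16 = 156.375
  purple shrunken: 278 × 3/16 = 52.125
  yellow smooth: 278 × 3/16 = 52.125
  yellow shrunken: 278 × 1/16 = 17.375
χ² = Σ (O − E)² / E
  purple smooth: (156 − 156.375)² / 156.375 = 0.0009
  purple shrunken: (53 − 52.125)² / 52.125 = 0.0147
  yellow smooth: (52 − 52.125)² / 52.125 = 0.0003
  yellow shrunken: (17 − 17.375)² / 17.375 = 0.0081
χ² = 0.0009 + 0.0147 + 0.0003 + 0.0081 = 0.024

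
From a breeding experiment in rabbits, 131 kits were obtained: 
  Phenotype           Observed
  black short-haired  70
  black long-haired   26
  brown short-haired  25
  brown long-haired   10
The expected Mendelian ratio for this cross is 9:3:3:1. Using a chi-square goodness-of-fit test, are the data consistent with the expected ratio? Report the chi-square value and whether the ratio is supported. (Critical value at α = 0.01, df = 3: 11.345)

0.678; consistent

Under the 9:3:3:1 hypothesis (Σ ratio = 16, N = 131):
  black short-haired: 131 × 9/16 = 73.6875
  black long-haired: 131 × 3/16 = 24.5625
  brown short-haired: 131 × 3/16 = 24.5625
  brown long-haired: 131 × 1/16 = 8.1875
χ² = Σ (O − E)² / E
  black short-haired: (70 − 73.6875)² / 73.6875 = 0.1845
  black long-haired: (26 − 24.5625)² / 24.5625 = 0.0841
  brown short-haired: (25 − 24.5625)² / 24.5625 = 0.0078
  brown long-haired: (10 − 8.1875)² / 8.1875 = 0.4012
χ² = 0.1845 + 0.0841 + 0.0078 + 0.4012 = 0.6776 ≈ 0.678
Degrees of freedom = 4 − 1 = 3; critical value at α = 0.01 is 11.345.
Since 0.678 < 11.345, we fail to reject the null hypothesis — the data are consistent with the 9:3:3:1 ratio.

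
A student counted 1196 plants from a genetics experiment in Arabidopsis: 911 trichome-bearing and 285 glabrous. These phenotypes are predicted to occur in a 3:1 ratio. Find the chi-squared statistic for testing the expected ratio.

Under the 3:1 hypothesis (Σ ratio = 4, N = 1196):
  trichome-bearing: 1196 × 3/4 = 897
  glabrous: 1196 × 1/4 = 299
χ² = Σ (O − E)² / E
  trichome-bearing: (911 − 897)² / 897 = 0.2185
  glabrous: (285 − 299)² / 299 = 0.6555
χ² = 0.2185 + 0.6555 = 0.874

0.874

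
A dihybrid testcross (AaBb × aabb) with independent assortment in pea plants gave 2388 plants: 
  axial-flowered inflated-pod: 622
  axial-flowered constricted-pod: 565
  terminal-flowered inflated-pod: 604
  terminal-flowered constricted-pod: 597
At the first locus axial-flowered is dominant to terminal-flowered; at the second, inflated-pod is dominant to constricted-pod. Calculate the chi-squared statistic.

2.844

A dihybrid testcross with independent assortment gives a 1:1:1:1 ratio.
Total ratio parts = 4. Expected numbers out of 2388:
  axial-flowered inflated-pod: 2388 × 1/4 = 597
  axial-flowered constricted-pod: 2388 × 1/4 = 597
  terminal-flowered inflated-pod: 2388 × 1/4 = 597
  terminal-flowered constricted-pod: 2388 × 1/4 = 597
χ² = Σ (O − E)² / E
  axial-flowered inflated-pod: (622 − 597)² / 597 = 1.0469
  axial-flowered constricted-pod: (565 − 597)² / 597 = 1.7152
  terminal-flowered inflated-pod: (604 − 597)² / 597 = 0.0821
  terminal-flowered constricted-pod: (597 − 597)² / 597 = 0.0000
χ² = 1.0469 + 1.7152 + 0.0821 + 0.0000 = 2.8442 ≈ 2.844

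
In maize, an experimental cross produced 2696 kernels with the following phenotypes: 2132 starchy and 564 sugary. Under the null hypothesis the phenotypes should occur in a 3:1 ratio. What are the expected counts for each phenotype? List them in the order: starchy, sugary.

Under the 3:1 hypothesis (Σ ratio = 4, N = 2696):
  starchy: 2696 × 3/4 = 2022
  sugary: 2696 × 1/4 = 674

2022, 674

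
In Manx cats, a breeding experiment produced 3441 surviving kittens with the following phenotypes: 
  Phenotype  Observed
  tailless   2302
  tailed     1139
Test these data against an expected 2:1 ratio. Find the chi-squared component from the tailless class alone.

Under the 2:1 hypothesis (Σ ratio = 3, N = 3441):
  tailless: 3441 × 2/3 = 2294
  tailed: 3441 × 1/3 = 1147
Contribution of tailless: (2302 − 2294)² / 2294 = 0.0279

0.028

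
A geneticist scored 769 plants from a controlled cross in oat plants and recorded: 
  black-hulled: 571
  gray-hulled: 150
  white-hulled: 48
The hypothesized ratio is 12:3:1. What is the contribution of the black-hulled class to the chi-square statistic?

0.057

Total ratio parts = 16. Expected numbers out of 769:
  black-hulled: 769 × 12/16 = 576.75
  gray-hulled: 769 × 3/16 = 144.1875
  white-hulled: 769 × 1/16 = 48.0625
Contribution of black-hulled: (571 − 576.75)² / 576.75 = 0.0573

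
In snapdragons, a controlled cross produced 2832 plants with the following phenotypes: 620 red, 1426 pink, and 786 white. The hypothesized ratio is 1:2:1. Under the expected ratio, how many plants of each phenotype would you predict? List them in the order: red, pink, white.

708, 1416, 708

The 1:2:1 ratio has 4 parts, so with N = 2832 the expected counts are:
  red: 2832 × 1/4 = 708
  pink: 2832 × 2/4 = 1416
  white: 2832 × 1/4 = 708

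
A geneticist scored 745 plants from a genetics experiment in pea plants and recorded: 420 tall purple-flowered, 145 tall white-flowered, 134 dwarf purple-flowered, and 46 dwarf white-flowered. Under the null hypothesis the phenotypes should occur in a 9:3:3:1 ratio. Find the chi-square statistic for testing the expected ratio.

Expected counts for N = 745 under a 9:3:3:1 ratio (total parts = 16):
  tall purple-flowered: 745 × 9/16 = 419.0625
  tall white-flowered: 745 × 3/16 = 139.6875
  dwarf purple-flowered: 745 × 3/16 = 139.6875
  dwarf white-flowered: 745 × 1/16 = 46.5625
χ² = Σ (O − E)² / E
  tall purple-flowered: (420 − 419.0625)² / 419.0625 = 0.0021
  tall white-flowered: (145 − 139.6875)² / 139.6875 = 0.2020
  dwarf purple-flowered: (134 − 139.6875)² / 139.6875 = 0.2316
  dwarf white-flowered: (46 − 46.5625)² / 46.5625 = 0.0068
χ² = 0.0021 + 0.2020 + 0.2316 + 0.0068 = 0.4425 ≈ 0.443

0.443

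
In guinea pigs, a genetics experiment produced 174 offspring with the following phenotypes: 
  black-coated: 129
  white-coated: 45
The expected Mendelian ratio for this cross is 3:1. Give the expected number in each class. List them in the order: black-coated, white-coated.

130.5, 43.5

Total ratio parts = 4. Expected numbers out of 174:
  black-coated: 174 × 3/4 = 130.5
  white-coated: 174 × 1/4 = 43.5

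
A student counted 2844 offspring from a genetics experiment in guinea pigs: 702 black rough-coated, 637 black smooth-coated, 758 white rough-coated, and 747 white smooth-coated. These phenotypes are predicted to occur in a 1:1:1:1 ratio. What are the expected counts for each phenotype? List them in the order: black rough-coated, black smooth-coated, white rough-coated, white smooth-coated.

Expected counts for N = 2844 under a 1:1:1:1 ratio (total parts = 4):
  black rough-coated: 2844 × 1/4 = 711
  black smooth-coated: 2844 × 1/4 = 711
  white rough-coated: 2844 × 1/4 = 711
  white smooth-coated: 2844 × 1/4 = 711

711, 711, 711, 711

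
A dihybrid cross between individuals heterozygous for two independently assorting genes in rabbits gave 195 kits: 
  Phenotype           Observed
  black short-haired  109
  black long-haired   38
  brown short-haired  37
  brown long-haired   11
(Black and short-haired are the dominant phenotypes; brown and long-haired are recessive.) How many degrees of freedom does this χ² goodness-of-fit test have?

A dihybrid F₂ with independent assortment and complete dominance at both loci gives a 9:3:3:1 phenotypic ratio.
A goodness-of-fit test with 4 phenotype classes has df = 4 − 1 = 3.

3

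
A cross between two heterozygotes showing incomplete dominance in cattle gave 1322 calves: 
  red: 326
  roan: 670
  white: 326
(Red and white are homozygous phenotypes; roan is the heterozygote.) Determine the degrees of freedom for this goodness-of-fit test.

2

With incomplete dominance, a heterozygote × heterozygote cross gives a 1:2:1 phenotypic ratio.
A goodness-of-fit test with 3 phenotype classes has df = 3 − 1 = 2.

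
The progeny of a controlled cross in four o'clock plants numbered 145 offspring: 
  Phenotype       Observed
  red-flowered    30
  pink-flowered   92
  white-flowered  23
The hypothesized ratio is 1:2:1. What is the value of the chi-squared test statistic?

11.166

Total ratio parts = 4. Expected numbers out of 145:
  red-flowered: 145 × 1/4 = 36.25
  pink-flowered: 145 × 2/4 = 72.5
  white-flowered: 145 × 1/4 = 36.25
χ² = Σ (O − E)² / E
  red-flowered: (30 − 36.25)² / 36.25 = 1.0776
  pink-flowered: (92 − 72.5)² / 72.5 = 5.2448
  white-flowered: (23 − 36.25)² / 36.25 = 4.8431
χ² = 1.0776 + 5.2448 + 4.8431 = 11.1655 ≈ 11.166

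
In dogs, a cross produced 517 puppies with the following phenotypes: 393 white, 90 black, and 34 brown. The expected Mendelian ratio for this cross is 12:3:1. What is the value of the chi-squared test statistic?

0.656

The 12:3:1 ratio has 16 parts, so with N = 517 the expected counts are:
  white: 517 × 12/16 = 387.75
  black: 517 × 3/16 = 96.9375
  brown: 517 × 1/16 = 32.3125
χ² = Σ (O − E)² / E
  white: (393 − 387.75)² / 387.75 = 0.0711
  black: (90 − 96.9375)² / 96.9375 = 0.4965
  brown: (34 − 32.3125)² / 32.3125 = 0.0881
χ² = 0.0711 + 0.4965 + 0.0881 = 0.6557 ≈ 0.656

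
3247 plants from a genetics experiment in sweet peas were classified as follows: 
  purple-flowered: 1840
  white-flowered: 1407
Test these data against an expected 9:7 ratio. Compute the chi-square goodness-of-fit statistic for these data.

0.230

Total ratio parts = 16. Expected numbers out of 3247:
  purple-flowered: 3247 × 9/16 = 1826.4375
  white-flowered: 3247 × 7/16 = 1420.5625
χ² = Σ (O − E)² / E
  purple-flowered: (1840 − 1826.4375)² / 1826.4375 = 0.1007
  white-flowered: (1407 − 1420.5625)² / 1420.5625 = 0.1295
χ² = 0.1007 + 0.1295 = 0.2302 ≈ 0.230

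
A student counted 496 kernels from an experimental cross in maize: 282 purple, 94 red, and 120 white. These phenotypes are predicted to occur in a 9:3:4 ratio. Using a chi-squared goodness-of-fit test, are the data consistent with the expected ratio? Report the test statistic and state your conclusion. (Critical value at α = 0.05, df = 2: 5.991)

Total ratio parts = 16. Expected numbers out of 496:
  purple: 496 × 9/16 = 279
  red: 496 × 3/16 = 93
  white: 496 × 4/16 = 124
χ² = Σ (O − E)² / E
  purple: (282 − 279)² / 279 = 0.0323
  red: (94 − 93)² / 93 = 0.0108
  white: (120 − 124)² / 124 = 0.1290
χ² = 0.0323 + 0.0108 + 0.1290 = 0.1721 ≈ 0.172
Degrees of freedom = 3 − 1 = 2; critical value at α = 0.05 is 5.991.
Since 0.172 < 5.991, we fail to reject the null hypothesis — the data are consistent with the 9:3:4 ratio.

0.172; consistent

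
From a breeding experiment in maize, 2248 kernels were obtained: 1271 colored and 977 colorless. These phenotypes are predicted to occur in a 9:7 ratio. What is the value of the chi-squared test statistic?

The 9:7 ratio has 16 parts, so with N = 2248 the expected counts are:
  colored: 2248 × 9/16 = 1264.5
  colorless: 2248 × 7/16 = 983.5
χ² = Σ (O − E)² / E
  colored: (1271 − 1264.5)² / 1264.5 = 0.0334
  colorless: (977 − 983.5)² / 983.5 = 0.0430
χ² = 0.0334 + 0.0430 = 0.0764 ≈ 0.076

0.076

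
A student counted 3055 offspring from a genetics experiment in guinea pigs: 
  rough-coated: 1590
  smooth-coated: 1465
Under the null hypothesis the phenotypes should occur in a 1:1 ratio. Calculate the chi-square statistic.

The 1:1 ratio has 2 parts, so with N = 3055 the expected counts are:
  rough-coated: 3055 × 1/2 = 1527.5
  smooth-coated: 3055 × 1/2 = 1527.5
χ² = Σ (O − E)² / E
  rough-coated: (1590 − 1527.5)² / 1527.5 = 2.5573
  smooth-coated: (1465 − 1527.5)² / 1527.5 = 2.5573
χ² = 2.5573 + 2.5573 = 5.1146 ≈ 5.115

5.115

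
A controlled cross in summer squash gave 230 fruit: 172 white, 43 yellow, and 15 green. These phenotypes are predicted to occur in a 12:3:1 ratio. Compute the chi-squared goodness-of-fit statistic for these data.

0.029

Total ratio parts = 16. Expected numbers out of 230:
  white: 230 × 12/16 = 172.5
  yellow: 230 × 3/16 = 43.125
  green: 230 × 1/16 = 14.375
χ² = Σ (O − E)² / E
  white: (172 − 172.5)² / 172.5 = 0.0014
  yellow: (43 − 43.125)² / 43.125 = 0.0004
  green: (15 − 14.375)² / 14.375 = 0.0272
χ² = 0.0014 + 0.0004 + 0.0272 = 0.029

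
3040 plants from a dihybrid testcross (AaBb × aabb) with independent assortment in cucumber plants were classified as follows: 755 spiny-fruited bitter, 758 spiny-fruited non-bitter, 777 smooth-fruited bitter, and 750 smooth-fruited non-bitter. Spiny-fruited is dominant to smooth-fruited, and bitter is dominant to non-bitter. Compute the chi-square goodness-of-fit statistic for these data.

0.550

A dihybrid testcross with independent assortment gives a 1:1:1:1 ratio.
The 1:1:1:1 ratio has 4 parts, so with N = 3040 the expected counts are:
  spiny-fruited bitter: 3040 × 1/4 = 760
  spiny-fruited non-bitter: 3040 × 1/4 = 760
  smooth-fruited bitter: 3040 × 1/4 = 760
  smooth-fruited non-bitter: 3040 × 1/4 = 760
χ² = Σ (O − E)² / E
  spiny-fruited bitter: (755 − 760)² / 760 = 0.0329
  spiny-fruited non-bitter: (758 − 760)² / 760 = 0.0053
  smooth-fruited bitter: (777 − 760)² / 760 = 0.3803
  smooth-fruited non-bitter: (750 − 760)² / 760 = 0.1316
χ² = 0.0329 + 0.0053 + 0.3803 + 0.1316 = 0.5501 ≈ 0.550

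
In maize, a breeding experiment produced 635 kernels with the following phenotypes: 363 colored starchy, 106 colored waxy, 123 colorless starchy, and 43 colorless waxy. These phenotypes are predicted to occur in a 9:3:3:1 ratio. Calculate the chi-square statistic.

1.934

Total ratio parts = 16. Expected numbers out of 635:
  colored starchy: 635 × 9/16 = 357.1875
  colored waxy: 635 × 3/16 = 119.0625
  colorless starchy: 635 × 3/16 = 119.0625
  colorless waxy: 635 × 1/16 = 39.6875
χ² = Σ (O − E)² / E
  colored starchy: (363 − 357.1875)² / 357.1875 = 0.0946
  colored waxy: (106 − 119.0625)² / 119.0625 = 1.4331
  colorless starchy: (123 − 119.0625)² / 119.0625 = 0.1302
  colorless waxy: (43 − 39.6875)² / 39.6875 = 0.2765
χ² = 0.0946 + 1.4331 + 0.1302 + 0.2765 = 1.9344 ≈ 1.934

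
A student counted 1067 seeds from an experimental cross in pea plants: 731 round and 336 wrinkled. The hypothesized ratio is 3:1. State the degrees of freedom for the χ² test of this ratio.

A goodness-of-fit test with 2 phenotype classes has df = 2 − 1 = 1.

1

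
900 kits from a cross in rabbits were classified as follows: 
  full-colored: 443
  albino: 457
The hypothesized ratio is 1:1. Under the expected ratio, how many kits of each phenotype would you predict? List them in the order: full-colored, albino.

Under the 1:1 hypothesis (Σ ratio = 2, N = 900):
  full-colored: 900 × 1/2 = 450
  albino: 900 × 1/2 = 450

450, 450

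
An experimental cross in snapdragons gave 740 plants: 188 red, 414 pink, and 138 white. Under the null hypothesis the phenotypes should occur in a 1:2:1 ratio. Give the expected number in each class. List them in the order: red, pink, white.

Under the 1:2:1 hypothesis (Σ ratio = 4, N = 740):
  red: 740 × 1/4 = 185
  pink: 740 × 2/4 = 370
  white: 740 × 1/4 = 185

185, 370, 185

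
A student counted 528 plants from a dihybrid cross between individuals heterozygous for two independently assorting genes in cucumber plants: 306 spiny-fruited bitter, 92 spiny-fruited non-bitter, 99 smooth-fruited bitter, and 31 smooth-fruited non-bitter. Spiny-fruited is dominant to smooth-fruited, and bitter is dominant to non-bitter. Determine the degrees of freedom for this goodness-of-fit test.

A dihybrid F₂ with independent assortment and complete dominance at both loci gives a 9:3:3:1 phenotypic ratio.
A goodness-of-fit test with 4 phenotype classes has df = 4 − 1 = 3.

3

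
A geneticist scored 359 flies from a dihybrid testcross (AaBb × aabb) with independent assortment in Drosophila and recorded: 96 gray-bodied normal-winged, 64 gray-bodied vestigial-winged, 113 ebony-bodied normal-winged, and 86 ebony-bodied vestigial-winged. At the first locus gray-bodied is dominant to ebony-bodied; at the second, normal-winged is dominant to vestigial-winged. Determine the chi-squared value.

A dihybrid testcross with independent assortment gives a 1:1:1:1 ratio.
Expected counts for N = 359 under a 1:1:1:1 ratio (total parts = 4):
  gray-bodied normal-winged: 359 × 1/4 = 89.75
  gray-bodied vestigial-winged: 359 × 1/4 = 89.75
  ebony-bodied normal-winged: 359 × 1/4 = 89.75
  ebony-bodied vestigial-winged: 359 × 1/4 = 89.75
χ² = Σ (O − E)² / E
  gray-bodied normal-winged: (96 − 89.75)² / 89.75 = 0.4352
  gray-bodied vestigial-winged: (64 − 89.75)² / 89.75 = 7.3879
  ebony-bodied normal-winged: (113 − 89.75)² / 89.75 = 6.0230
  ebony-bodied vestigial-winged: (86 − 89.75)² / 89.75 = 0.1567
χ² = 0.4352 + 7.3879 + 6.0230 + 0.1567 = 14.0028 ≈ 14.003

14.003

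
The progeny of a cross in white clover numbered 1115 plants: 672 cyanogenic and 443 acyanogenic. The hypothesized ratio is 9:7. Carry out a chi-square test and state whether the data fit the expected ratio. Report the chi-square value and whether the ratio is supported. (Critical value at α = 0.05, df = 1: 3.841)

The 9:7 ratio has 16 parts, so with N = 1115 the expected counts are:
  cyanogenic: 1115 × 9/16 = 627.1875
  acyanogenic: 1115 × 7/16 = 487.8125
χ² = Σ (O − E)² / E
  cyanogenic: (672 − 627.1875)² / 627.1875 = 3.2018
  acyanogenic: (443 − 487.8125)² / 487.8125 = 4.1167
χ² = 3.2018 + 4.1167 = 7.3185 ≈ 7.319
Degrees of freedom = 2 − 1 = 1; critical value at α = 0.05 is 3.841.
Since 7.319 > 3.841, we reject the null hypothesis — the data do not fit the 9:7 ratio.

7.319; not consistent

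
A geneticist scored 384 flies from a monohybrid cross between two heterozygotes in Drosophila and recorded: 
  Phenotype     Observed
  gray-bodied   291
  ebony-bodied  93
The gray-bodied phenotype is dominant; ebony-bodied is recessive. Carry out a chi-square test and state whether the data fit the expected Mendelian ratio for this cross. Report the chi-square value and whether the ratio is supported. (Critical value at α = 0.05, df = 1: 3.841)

For a monohybrid cross between heterozygotes with complete dominance, the expected phenotypic ratio is 3:1.
Total ratio parts = 4. Expected numbers out of 384:
  gray-bodied: 384 × 3/4 = 288
  ebony-bodied: 384 × 1/4 = 96
χ² = Σ (O − E)² / E
  gray-bodied: (291 − 288)² / 288 = 0.0312
  ebony-bodied: (93 − 96)² / 96 = 0.0938
χ² = 0.0312 + 0.0938 = 0.125
Degrees of freedom = 2 − 1 = 1; critical value at α = 0.05 is 3.841.
Since 0.125 < 3.841, we fail to reject the null hypothesis — the data are consistent with the 3:1 ratio.

0.125; consistent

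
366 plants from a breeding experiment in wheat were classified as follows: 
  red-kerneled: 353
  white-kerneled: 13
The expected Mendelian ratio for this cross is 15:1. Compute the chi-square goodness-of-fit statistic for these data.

Expected counts for N = 366 under a 15:1 ratio (total parts = 16):
  red-kerneled: 366 × 15/16 = 343.125
  white-kerneled: 366 × 1/16 = 22.875
χ² = Σ (O − E)² / E
  red-kerneled: (353 − 343.125)² / 343.125 = 0.2842
  white-kerneled: (13 − 22.875)² / 22.875 = 4.2630
χ² = 0.2842 + 4.2630 = 4.5472 ≈ 4.547

4.547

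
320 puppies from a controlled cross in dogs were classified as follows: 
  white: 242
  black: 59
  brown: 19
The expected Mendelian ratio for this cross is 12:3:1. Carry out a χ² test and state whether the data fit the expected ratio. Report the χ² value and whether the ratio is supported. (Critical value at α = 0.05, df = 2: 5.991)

Total ratio parts = 16. Expected numbers out of 320:
  white: 320 × 12/16 = 240
  black: 320 × 3/16 = 60
  brown: 320 × 1/16 = 20
χ² = Σ (O − E)² / E
  white: (242 − 240)² / 240 = 0.0167
  black: (59 − 60)² / 60 = 0.0167
  brown: (19 − 20)² / 20 = 0.0500
χ² = 0.0167 + 0.0167 + 0.0500 = 0.0834 ≈ 0.083
Degrees of freedom = 3 − 1 = 2; critical value at α = 0.05 is 5.991.
Since 0.083 < 5.991, we fail to reject the null hypothesis — the data are consistent with the 12:3:1 ratio.

0.083; consistent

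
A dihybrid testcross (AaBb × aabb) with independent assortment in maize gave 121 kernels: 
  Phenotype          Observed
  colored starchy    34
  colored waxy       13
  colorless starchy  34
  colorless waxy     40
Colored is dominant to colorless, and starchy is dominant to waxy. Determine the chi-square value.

A dihybrid testcross with independent assortment gives a 1:1:1:1 ratio.
Expected counts for N = 121 under a 1:1:1:1 ratio (total parts = 4):
  colored starchy: 121 × 1/4 = 30.25
  colored waxy: 121 × 1/4 = 30.25
  colorless starchy: 121 × 1/4 = 30.25
  colorless waxy: 121 × 1/4 = 30.25
χ² = Σ (O − E)² / E
  colored starchy: (34 − 30.25)² / 30.25 = 0.4649
  colored waxy: (13 − 30.25)² / 30.25 = 9.8368
  colorless starchy: (34 − 30.25)² / 30.25 = 0.4649
  colorless waxy: (40 − 30.25)² / 30.25 = 3.1426
χ² = 0.4649 + 9.8368 + 0.4649 + 3.1426 = 13.9092 ≈ 13.909

13.909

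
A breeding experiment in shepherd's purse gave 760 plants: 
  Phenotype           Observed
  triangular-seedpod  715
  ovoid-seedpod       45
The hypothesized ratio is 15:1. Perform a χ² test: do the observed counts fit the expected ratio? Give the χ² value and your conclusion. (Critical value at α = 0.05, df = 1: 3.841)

0.140; consistent

The 15:1 ratio has 16 parts, so with N = 760 the expected counts are:
  triangular-seedpod: 760 × 15/16 = 712.5
  ovoid-seedpod: 760 × 1/16 = 47.5
χ² = Σ (O − E)² / E
  triangular-seedpod: (715 − 712.5)² / 712.5 = 0.0088
  ovoid-seedpod: (45 − 47.5)² / 47.5 = 0.1316
χ² = 0.0088 + 0.1316 = 0.1404 ≈ 0.140
Degrees of freedom = 2 − 1 = 1; critical value at α = 0.05 is 3.841.
Since 0.140 < 3.841, we fail to reject the null hypothesis — the data are consistent with the 15:1 ratio.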